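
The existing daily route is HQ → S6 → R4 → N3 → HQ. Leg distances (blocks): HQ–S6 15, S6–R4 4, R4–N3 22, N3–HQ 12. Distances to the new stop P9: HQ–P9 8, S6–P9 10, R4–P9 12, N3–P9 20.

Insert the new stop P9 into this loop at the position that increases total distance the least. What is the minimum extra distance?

Insertion cost between consecutive stops i–j is d(i,P9) + d(P9,j) − d(i,j):
  between HQ and S6: 8 + 10 − 15 = 3
  between S6 and R4: 10 + 12 − 4 = 18
  between R4 and N3: 12 + 20 − 22 = 10
  between N3 and HQ: 20 + 8 − 12 = 16
Cheapest insertion is between HQ and S6, adding 3.
New total = 53 + 3 = 56.

Adding 3 blocks by placing P9 on the HQ–S6 leg.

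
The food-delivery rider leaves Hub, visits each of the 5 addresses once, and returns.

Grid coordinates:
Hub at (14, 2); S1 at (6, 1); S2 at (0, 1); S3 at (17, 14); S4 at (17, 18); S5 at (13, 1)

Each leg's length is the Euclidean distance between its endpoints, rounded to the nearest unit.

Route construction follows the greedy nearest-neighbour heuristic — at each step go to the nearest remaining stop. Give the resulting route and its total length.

Hub → [S5:1 / S1:8 / S3:12 / S2:14 / S4:16] → S5 (1)
S5 → [S1:7 / S2:13 / S3:14 / S4:17] → S1 (7)
S1 → [S2:6 / S3:17 / S4:20] → S2 (6)
S2 → [S3:21 / S4:24] → S3 (21)
S3 → [S4:4] → S4 (4)
Return S4→Hub: 16.
Total = 1 + 7 + 6 + 21 + 4 + 16 = 55.

Total distance 55 via the nearest-neighbour route Hub → S5 → S1 → S2 → S3 → S4 → Hub.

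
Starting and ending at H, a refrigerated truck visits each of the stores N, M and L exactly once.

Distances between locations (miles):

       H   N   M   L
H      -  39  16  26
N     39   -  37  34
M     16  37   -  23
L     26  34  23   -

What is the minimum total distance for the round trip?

With 3 stops there are 3!/2 = 3 distinct round trips (a route and its reverse cost the same).
H - N - M - L - H: 39+37+23+26 = 125
H - N - L - M - H: 39+34+23+16 = 112
H - M - N - L - H: 16+37+34+26 = 113
The minimum is 112.
One optimal route: H → N → L → M → H (or its reverse).

112 miles — the shortest possible round trip.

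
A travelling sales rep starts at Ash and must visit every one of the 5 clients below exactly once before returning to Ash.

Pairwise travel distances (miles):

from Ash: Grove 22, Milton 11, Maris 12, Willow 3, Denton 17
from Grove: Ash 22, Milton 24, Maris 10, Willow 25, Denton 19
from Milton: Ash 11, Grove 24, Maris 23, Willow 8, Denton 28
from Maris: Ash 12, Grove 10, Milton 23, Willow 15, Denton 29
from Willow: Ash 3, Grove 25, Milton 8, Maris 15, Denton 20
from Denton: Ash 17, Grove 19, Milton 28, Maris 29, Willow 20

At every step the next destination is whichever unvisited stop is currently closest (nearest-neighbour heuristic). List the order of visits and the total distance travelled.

From Ash: distances to unvisited — Willow=3, Milton=11, Maris=12, Denton=17, Grove=22. Nearest is Willow (3).
From Willow: distances to unvisited — Milton=8, Maris=15, Denton=20, Grove=25. Nearest is Milton (8).
From Milton: distances to unvisited — Maris=23, Grove=24, Denton=28. Nearest is Maris (23).
From Maris: distances to unvisited — Grove=10, Denton=29. Nearest is Grove (10).
From Grove: distances to unvisited — Denton=19. Nearest is Denton (19).
Return Denton→Ash: 17.
Total = 3 + 8 + 23 + 10 + 19 + 17 = 80.

Total distance 80 miles via the nearest-neighbour route Ash → Willow → Milton → Maris → Grove → Denton → Ash.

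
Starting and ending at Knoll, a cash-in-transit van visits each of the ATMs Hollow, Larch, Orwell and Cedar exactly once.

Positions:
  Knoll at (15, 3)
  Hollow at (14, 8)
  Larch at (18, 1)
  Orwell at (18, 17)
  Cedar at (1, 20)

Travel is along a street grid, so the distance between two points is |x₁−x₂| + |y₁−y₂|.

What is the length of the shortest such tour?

72 — the shortest possible round trip.

Knoll→Hollow→Larch→Orwell→Cedar→Knoll: 6+11+16+20+31 = 84
Knoll→Hollow→Larch→Cedar→Orwell→Knoll: 6+11+36+20+17 = 90
Knoll→Hollow→Orwell→Larch→Cedar→Knoll: 6+13+16+36+31 = 102
Knoll→Hollow→Orwell→Cedar→Larch→Knoll: 6+13+20+36+5 = 80
Knoll→Hollow→Cedar→Larch→Orwell→Knoll: 6+25+36+16+17 = 100
Knoll→Hollow→Cedar→Orwell→Larch→Knoll: 6+25+20+16+5 = 72
Knoll→Larch→Hollow→Orwell→Cedar→Knoll: 5+11+13+20+31 = 80
Knoll→Larch→Hollow→Cedar→Orwell→Knoll: 5+11+25+20+17 = 78
Knoll→Larch→Orwell→Hollow→Cedar→Knoll: 5+16+13+25+31 = 90
Knoll→Larch→Cedar→Hollow→Orwell→Knoll: 5+36+25+13+17 = 96
Knoll→Orwell→Hollow→Larch→Cedar→Knoll: 17+13+11+36+31 = 108
Knoll→Orwell→Larch→Hollow→Cedar→Knoll: 17+16+11+25+31 = 100
The minimum is 72.
One optimal route: Knoll → Hollow → Cedar → Orwell → Larch → Knoll (or its reverse).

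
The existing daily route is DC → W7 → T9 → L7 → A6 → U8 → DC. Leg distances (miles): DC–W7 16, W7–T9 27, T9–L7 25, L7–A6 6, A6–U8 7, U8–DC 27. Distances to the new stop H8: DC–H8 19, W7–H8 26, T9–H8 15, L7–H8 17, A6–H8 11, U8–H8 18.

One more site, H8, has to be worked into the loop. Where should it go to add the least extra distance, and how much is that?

Adding 7 miles by placing H8 on the T9–L7 leg.

Insertion cost between consecutive stops i–j is d(i,H8) + d(H8,j) − d(i,j):
  between DC and W7: 19 + 26 − 16 = 29
  between W7 and T9: 26 + 15 − 27 = 14
  between T9 and L7: 15 + 17 − 25 = 7
  between L7 and A6: 17 + 11 − 6 = 22
  between A6 and U8: 11 + 18 − 7 = 22
  between U8 and DC: 18 + 19 − 27 = 10
Cheapest insertion is between T9 and L7, adding 7.
New total = 108 + 7 = 115.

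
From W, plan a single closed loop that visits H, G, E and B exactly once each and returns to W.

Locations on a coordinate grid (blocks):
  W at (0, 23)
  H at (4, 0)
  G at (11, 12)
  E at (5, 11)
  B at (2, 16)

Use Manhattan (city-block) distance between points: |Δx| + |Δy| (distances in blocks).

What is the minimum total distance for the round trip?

Shortest round trip = 68 blocks.

W - H - G - E - B - W: 27+19+7+8+9 = 70
W - H - G - B - E - W: 27+19+13+8+17 = 84
W - H - E - G - B - W: 27+12+7+13+9 = 68
W - H - E - B - G - W: 27+12+8+13+22 = 82
W - H - B - G - E - W: 27+18+13+7+17 = 82
W - H - B - E - G - W: 27+18+8+7+22 = 82
W - G - H - E - B - W: 22+19+12+8+9 = 70
W - G - H - B - E - W: 22+19+18+8+17 = 84
W - G - E - H - B - W: 22+7+12+18+9 = 68
W - G - B - H - E - W: 22+13+18+12+17 = 82
W - E - H - G - B - W: 17+12+19+13+9 = 70
W - E - G - H - B - W: 17+7+19+18+9 = 70
The minimum is 68.
One optimal route: W → H → E → G → B → W (or its reverse).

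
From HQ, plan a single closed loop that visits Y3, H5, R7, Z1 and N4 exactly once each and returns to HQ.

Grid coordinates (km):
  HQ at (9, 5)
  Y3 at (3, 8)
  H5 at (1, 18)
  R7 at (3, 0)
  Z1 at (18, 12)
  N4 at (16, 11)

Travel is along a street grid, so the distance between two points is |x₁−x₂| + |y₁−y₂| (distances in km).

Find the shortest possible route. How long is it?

HQ - Y3 - H5 - R7 - Z1 - N4 - HQ: 9+12+20+27+3+13 = 84
HQ - Y3 - H5 - R7 - N4 - Z1 - HQ: 9+12+20+24+3+16 = 84
HQ - Y3 - H5 - Z1 - R7 - N4 - HQ: 9+12+23+27+24+13 = 108
HQ - Y3 - H5 - Z1 - N4 - R7 - HQ: 9+12+23+3+24+11 = 82
HQ - Y3 - H5 - N4 - R7 - Z1 - HQ: 9+12+22+24+27+16 = 110
HQ - Y3 - H5 - N4 - Z1 - R7 - HQ: 9+12+22+3+27+11 = 84
HQ - Y3 - R7 - H5 - Z1 - N4 - HQ: 9+8+20+23+3+13 = 76
HQ - Y3 - R7 - H5 - N4 - Z1 - HQ: 9+8+20+22+3+16 = 78
HQ - Y3 - R7 - Z1 - H5 - N4 - HQ: 9+8+27+23+22+13 = 102
HQ - Y3 - R7 - Z1 - N4 - H5 - HQ: 9+8+27+3+22+21 = 90
HQ - Y3 - R7 - N4 - H5 - Z1 - HQ: 9+8+24+22+23+16 = 102
HQ - Y3 - R7 - N4 - Z1 - H5 - HQ: 9+8+24+3+23+21 = 88
HQ - Y3 - Z1 - H5 - R7 - N4 - HQ: 9+19+23+20+24+13 = 108
HQ - Y3 - Z1 - H5 - N4 - R7 - HQ: 9+19+23+22+24+11 = 108
… (46 more)
HQ - R7 - Y3 - H5 - Z1 - N4 - HQ: 11+8+12+23+3+13 = 70  ← best
The minimum is 70.
One optimal route: HQ → R7 → Y3 → H5 → Z1 → N4 → HQ (or its reverse).

Minimum total distance: 70 km.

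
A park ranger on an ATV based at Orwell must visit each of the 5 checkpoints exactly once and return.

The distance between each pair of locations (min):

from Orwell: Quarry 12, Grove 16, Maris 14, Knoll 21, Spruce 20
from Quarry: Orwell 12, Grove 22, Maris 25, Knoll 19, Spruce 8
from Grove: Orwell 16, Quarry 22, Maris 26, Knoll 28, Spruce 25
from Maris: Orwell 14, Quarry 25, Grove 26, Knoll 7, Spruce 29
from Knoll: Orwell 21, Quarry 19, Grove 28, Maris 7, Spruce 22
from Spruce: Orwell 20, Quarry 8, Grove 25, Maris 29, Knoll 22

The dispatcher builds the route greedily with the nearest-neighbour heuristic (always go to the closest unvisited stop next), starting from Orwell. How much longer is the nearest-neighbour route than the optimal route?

The nearest-neighbour route is 2 min longer than optimal.

From Orwell: Quarry=12, Maris=14, Grove=16, Spruce=20, Knoll=21 → choose Quarry (12).
From Quarry: Spruce=8, Knoll=19, Grove=22, Maris=25 → choose Spruce (8).
From Spruce: Knoll=22, Grove=25, Maris=29 → choose Knoll (22).
From Knoll: Maris=7, Grove=28 → choose Maris (7).
From Maris: Grove=26 → choose Grove (26).
NN route Orwell → Quarry → Spruce → Knoll → Maris → Grove → Orwell costs 91.
Optimal: Orwell → Grove → Quarry → Spruce → Knoll → Maris → Orwell costs 89 (by enumerating all 60 distinct tours).
Excess = 91 − 89 = 2.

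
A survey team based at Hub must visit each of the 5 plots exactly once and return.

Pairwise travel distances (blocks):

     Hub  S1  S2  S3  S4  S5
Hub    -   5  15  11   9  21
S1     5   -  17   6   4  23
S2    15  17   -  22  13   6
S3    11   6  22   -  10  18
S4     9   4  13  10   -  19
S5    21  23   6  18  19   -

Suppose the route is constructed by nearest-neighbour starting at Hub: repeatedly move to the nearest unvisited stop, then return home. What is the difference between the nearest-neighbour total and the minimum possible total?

The nearest-neighbour route is 1 blocks longer than optimal.

From Hub: S1=5, S4=9, S3=11, S2=15, S5=21 → choose S1 (5).
From S1: S4=4, S3=6, S2=17, S5=23 → choose S4 (4).
From S4: S3=10, S2=13, S5=19 → choose S3 (10).
From S3: S5=18, S2=22 → choose S5 (18).
From S5: S2=6 → choose S2 (6).
NN route Hub → S1 → S4 → S3 → S5 → S2 → Hub costs 58.
Optimal: Hub → S1 → S3 → S5 → S2 → S4 → Hub costs 57 (by enumerating all 60 distinct tours).
Excess = 58 − 57 = 1.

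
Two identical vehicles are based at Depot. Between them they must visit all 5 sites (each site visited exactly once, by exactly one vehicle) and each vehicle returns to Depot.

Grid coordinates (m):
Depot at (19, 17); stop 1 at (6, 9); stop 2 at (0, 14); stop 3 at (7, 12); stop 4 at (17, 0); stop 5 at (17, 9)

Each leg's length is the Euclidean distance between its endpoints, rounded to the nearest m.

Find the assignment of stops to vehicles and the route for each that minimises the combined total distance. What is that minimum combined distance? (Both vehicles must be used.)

Minimum combined distance: 75 m.

Check every non-empty split of the stops between the two vehicles; for each half take its own optimal tour:
  {stop 1} + {stop 2, stop 3, stop 4, stop 5}: 30 + 59 = 89
  {stop 2} + {stop 1, stop 3, stop 4, stop 5}: 38 + 47 = 85
  {stop 1, stop 2} + {stop 3, stop 4, stop 5}: 42 + 46 = 88
  {stop 3} + {stop 1, stop 2, stop 4, stop 5}: 26 + 58 = 84
  {stop 1, stop 3} + {stop 2, stop 4, stop 5}: 31 + 58 = 89
  {stop 2, stop 3} + {stop 1, stop 4, stop 5}: 39 + 46 = 85
  … (15 splits in total)
  {stop 1, stop 2, stop 3, stop 4} + {stop 5}: 59 + 16 = 75  ← best
Best: vehicle 1 Depot → stop 3 → stop 2 → stop 1 → stop 4 → Depot = 59; vehicle 2 Depot → stop 5 → Depot = 16; combined 75.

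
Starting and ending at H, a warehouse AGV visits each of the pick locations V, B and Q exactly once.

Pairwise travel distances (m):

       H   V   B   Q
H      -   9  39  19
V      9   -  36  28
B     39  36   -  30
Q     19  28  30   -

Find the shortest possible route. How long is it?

H → V → B → Q → H: 9+36+30+19 = 94
H → V → Q → B → H: 9+28+30+39 = 106
H → B → V → Q → H: 39+36+28+19 = 122
The minimum is 94.
One optimal route: H → V → B → Q → H (or its reverse).

Shortest round trip = 94 m.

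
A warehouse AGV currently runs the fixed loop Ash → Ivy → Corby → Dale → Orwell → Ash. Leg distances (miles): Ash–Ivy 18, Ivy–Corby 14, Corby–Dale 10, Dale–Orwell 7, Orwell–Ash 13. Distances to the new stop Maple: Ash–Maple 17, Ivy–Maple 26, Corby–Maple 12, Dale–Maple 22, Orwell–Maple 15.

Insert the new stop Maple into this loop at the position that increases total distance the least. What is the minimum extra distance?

Minimum extra distance: 19 miles, inserting Maple between Orwell and Ash.

Insertion cost between consecutive stops i–j is d(i,Maple) + d(Maple,j) − d(i,j):
  between Ash and Ivy: 17 + 26 − 18 = 25
  between Ivy and Corby: 26 + 12 − 14 = 24
  between Corby and Dale: 12 + 22 − 10 = 24
  between Dale and Orwell: 22 + 15 − 7 = 30
  between Orwell and Ash: 15 + 17 − 13 = 19
Cheapest insertion is between Orwell and Ash, adding 19.
New total = 62 + 19 = 81.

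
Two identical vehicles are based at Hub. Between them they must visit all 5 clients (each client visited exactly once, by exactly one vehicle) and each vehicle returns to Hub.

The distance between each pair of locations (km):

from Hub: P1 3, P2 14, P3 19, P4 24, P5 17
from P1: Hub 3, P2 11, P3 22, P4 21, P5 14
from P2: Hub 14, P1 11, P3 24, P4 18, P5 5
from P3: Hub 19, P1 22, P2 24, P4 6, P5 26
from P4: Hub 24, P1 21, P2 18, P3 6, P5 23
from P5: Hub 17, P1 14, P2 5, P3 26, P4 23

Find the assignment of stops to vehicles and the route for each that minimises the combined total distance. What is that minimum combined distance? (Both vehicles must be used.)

Check every non-empty split of the stops between the two vehicles; for each half take its own optimal tour:
  {P1} + {P2, P3, P4, P5}: 6 + 65 = 71
  {P2} + {P1, P3, P4, P5}: 28 + 65 = 93
  {P1, P2} + {P3, P4, P5}: 28 + 65 = 93
  {P3} + {P1, P2, P4, P5}: 38 + 64 = 102
  {P1, P3} + {P2, P4, P5}: 44 + 64 = 108
  {P2, P3} + {P1, P4, P5}: 57 + 64 = 121
  … (15 splits in total)
Best: vehicle 1 Hub → P1 → Hub = 6; vehicle 2 Hub → P3 → P4 → P2 → P5 → Hub = 65; combined 71.

71 km — the smallest possible combined total.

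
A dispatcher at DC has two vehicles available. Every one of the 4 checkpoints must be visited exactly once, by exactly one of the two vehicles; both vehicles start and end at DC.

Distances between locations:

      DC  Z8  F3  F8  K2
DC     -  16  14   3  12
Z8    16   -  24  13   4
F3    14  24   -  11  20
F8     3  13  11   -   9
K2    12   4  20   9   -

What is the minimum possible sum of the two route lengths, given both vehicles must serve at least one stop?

Minimum combined distance: 60.

Check every non-empty split of the stops between the two vehicles; for each half take its own optimal tour:
  {Z8} + {F3, F8, K2}: 32 + 46 = 78
  {F3} + {Z8, F8, K2}: 28 + 32 = 60
  {Z8, F3} + {F8, K2}: 54 + 24 = 78
  {F8} + {Z8, F3, K2}: 6 + 54 = 60
  {Z8, F8} + {F3, K2}: 32 + 46 = 78
  {F3, F8} + {Z8, K2}: 28 + 32 = 60
  … (7 splits in total)
Best: vehicle 1 DC → F3 → DC = 28; vehicle 2 DC → Z8 → K2 → F8 → DC = 32; combined 60.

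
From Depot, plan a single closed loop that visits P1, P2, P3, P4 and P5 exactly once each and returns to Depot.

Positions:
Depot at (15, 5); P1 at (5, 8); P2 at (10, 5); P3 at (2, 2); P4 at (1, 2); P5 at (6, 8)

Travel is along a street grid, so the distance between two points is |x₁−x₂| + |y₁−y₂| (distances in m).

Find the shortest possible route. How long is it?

With 5 stops there are 5!/2 = 60 distinct round trips (a route and its reverse cost the same).
Depot - P1 - P2 - P3 - P4 - P5 - Depot: 13+8+11+1+11+12 = 56
Depot - P1 - P2 - P3 - P5 - P4 - Depot: 13+8+11+10+11+17 = 70
Depot - P1 - P2 - P4 - P3 - P5 - Depot: 13+8+12+1+10+12 = 56
Depot - P1 - P2 - P4 - P5 - P3 - Depot: 13+8+12+11+10+16 = 70
Depot - P1 - P2 - P5 - P3 - P4 - Depot: 13+8+7+10+1+17 = 56
Depot - P1 - P2 - P5 - P4 - P3 - Depot: 13+8+7+11+1+16 = 56
Depot - P1 - P3 - P2 - P4 - P5 - Depot: 13+9+11+12+11+12 = 68
Depot - P1 - P3 - P2 - P5 - P4 - Depot: 13+9+11+7+11+17 = 68
Depot - P1 - P3 - P4 - P2 - P5 - Depot: 13+9+1+12+7+12 = 54
Depot - P1 - P3 - P4 - P5 - P2 - Depot: 13+9+1+11+7+5 = 46
Depot - P1 - P3 - P5 - P2 - P4 - Depot: 13+9+10+7+12+17 = 68
Depot - P1 - P3 - P5 - P4 - P2 - Depot: 13+9+10+11+12+5 = 60
Depot - P1 - P4 - P2 - P3 - P5 - Depot: 13+10+12+11+10+12 = 68
Depot - P1 - P4 - P2 - P5 - P3 - Depot: 13+10+12+7+10+16 = 68
… (46 more)
Depot - P2 - P3 - P4 - P1 - P5 - Depot: 5+11+1+10+1+12 = 40  ← best
The minimum is 40.
One optimal route: Depot → P2 → P3 → P4 → P1 → P5 → Depot (or its reverse).

Minimum total distance: 40 m.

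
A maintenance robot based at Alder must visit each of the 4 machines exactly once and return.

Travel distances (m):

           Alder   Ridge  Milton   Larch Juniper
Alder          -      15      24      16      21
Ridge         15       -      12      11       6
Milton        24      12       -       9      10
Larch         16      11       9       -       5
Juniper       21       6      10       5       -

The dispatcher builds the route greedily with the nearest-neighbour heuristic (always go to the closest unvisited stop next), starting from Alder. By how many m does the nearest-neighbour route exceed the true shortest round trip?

Alder: Ridge=15, Larch=16, Juniper=21, Milton=24 ⇒ Ridge
Ridge: Juniper=6, Larch=11, Milton=12 ⇒ Juniper
Juniper: Larch=5, Milton=10 ⇒ Larch
Larch: Milton=9 ⇒ Milton
NN route Alder → Ridge → Juniper → Larch → Milton → Alder costs 59.
Optimal: Alder → Ridge → Juniper → Milton → Larch → Alder costs 56 (by enumerating all 12 distinct tours).
Excess = 59 − 56 = 3.

The nearest-neighbour route is 3 m longer than optimal.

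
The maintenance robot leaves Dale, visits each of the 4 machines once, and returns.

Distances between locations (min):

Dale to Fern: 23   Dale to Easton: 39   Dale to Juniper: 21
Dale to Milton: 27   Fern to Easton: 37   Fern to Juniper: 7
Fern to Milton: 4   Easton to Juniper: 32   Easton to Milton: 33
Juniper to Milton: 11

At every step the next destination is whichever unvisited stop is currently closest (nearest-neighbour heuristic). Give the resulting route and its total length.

Total distance 104 min via the nearest-neighbour route Dale → Juniper → Fern → Milton → Easton → Dale.

From Dale: distances to unvisited — Juniper=21, Fern=23, Milton=27, Easton=39. Nearest is Juniper (21).
From Juniper: distances to unvisited — Fern=7, Milton=11, Easton=32. Nearest is Fern (7).
From Fern: distances to unvisited — Milton=4, Easton=37. Nearest is Milton (4).
From Milton: distances to unvisited — Easton=33. Nearest is Easton (33).
Return Easton→Dale: 39.
Total = 21 + 7 + 4 + 33 + 39 = 104.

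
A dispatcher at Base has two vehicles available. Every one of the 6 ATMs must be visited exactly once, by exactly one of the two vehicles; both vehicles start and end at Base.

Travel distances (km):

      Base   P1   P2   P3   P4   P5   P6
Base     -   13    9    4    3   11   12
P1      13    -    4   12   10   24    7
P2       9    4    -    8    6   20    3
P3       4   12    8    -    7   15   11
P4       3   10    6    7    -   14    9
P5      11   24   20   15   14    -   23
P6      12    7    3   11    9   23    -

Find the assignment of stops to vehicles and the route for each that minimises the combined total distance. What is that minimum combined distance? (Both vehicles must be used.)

Try each way of splitting the stops between the two vehicles (each non-empty) and, for each split, find the best tour for each vehicle:
  {P1} + {P2, P3, P4, P5, P6}: 26 + 49 = 75
  {P2} + {P1, P3, P4, P5, P6}: 18 + 57 = 75
  {P1, P2} + {P3, P4, P5, P6}: 26 + 49 = 75
  {P3} + {P1, P2, P4, P5, P6}: 8 + 54 = 62
  {P1, P3} + {P2, P4, P5, P6}: 29 + 46 = 75
  {P2, P3} + {P1, P4, P5, P6}: 21 + 54 = 75
  … (31 splits in total)
  {P5} + {P1, P2, P3, P4, P6}: 22 + 35 = 57  ← best
Best: vehicle 1 Base → P5 → Base = 22; vehicle 2 Base → P3 → P1 → P2 → P6 → P4 → Base = 35; combined 57.

Minimum combined distance: 57 km.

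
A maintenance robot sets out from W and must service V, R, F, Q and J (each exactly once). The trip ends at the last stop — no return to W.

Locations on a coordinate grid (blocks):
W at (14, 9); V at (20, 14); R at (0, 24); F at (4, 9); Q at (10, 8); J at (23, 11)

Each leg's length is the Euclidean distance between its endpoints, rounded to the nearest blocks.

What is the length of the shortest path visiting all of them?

There are 5! = 120 possible orderings.
W - V - R - F - Q - J: 8+22+16+6+13 = 65
W - V - R - F - J - Q: 8+22+16+19+13 = 78
W - V - R - Q - F - J: 8+22+19+6+19 = 74
W - V - R - Q - J - F: 8+22+19+13+19 = 81
W - V - R - J - F - Q: 8+22+26+19+6 = 81
W - V - R - J - Q - F: 8+22+26+13+6 = 75
W - V - F - R - Q - J: 8+17+16+19+13 = 73
W - V - F - R - J - Q: 8+17+16+26+13 = 80
W - V - F - Q - R - J: 8+17+6+19+26 = 76
W - V - F - Q - J - R: 8+17+6+13+26 = 70
W - V - F - J - R - Q: 8+17+19+26+19 = 89
W - V - F - J - Q - R: 8+17+19+13+19 = 76
W - V - Q - R - F - J: 8+12+19+16+19 = 74
W - V - Q - R - J - F: 8+12+19+26+19 = 84
… (106 more)
W - V - J - Q - F - R: 8+4+13+6+16 = 47  ← best
The minimum is 47.
One shortest path: W → V → J → Q → F → R.

Shortest open route: 47 blocks.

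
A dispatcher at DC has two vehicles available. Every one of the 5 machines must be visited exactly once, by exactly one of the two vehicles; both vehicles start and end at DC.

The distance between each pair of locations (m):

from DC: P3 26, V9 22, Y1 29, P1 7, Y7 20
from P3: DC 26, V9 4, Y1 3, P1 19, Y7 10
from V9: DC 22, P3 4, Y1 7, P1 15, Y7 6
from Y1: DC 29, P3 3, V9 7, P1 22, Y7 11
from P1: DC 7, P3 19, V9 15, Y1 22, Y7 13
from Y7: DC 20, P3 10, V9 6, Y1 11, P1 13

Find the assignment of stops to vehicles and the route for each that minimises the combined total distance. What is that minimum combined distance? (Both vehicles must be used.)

There are 2^4 − 1 = 15 ways to divide the 5 stops into two non-empty groups. For each, the best each vehicle can do is its own shortest tour through its group:
  {P3} + {V9, Y1, P1, Y7}: 52 + 60 = 112
  {V9} + {P3, Y1, P1, Y7}: 44 + 60 = 104
  {P3, V9} + {Y1, P1, Y7}: 52 + 60 = 112
  {Y1} + {P3, V9, P1, Y7}: 58 + 56 = 114
  {P3, Y1} + {V9, P1, Y7}: 58 + 48 = 106
  {V9, Y1} + {P3, P1, Y7}: 58 + 56 = 114
  … (15 splits in total)
  {P1} + {P3, V9, Y1, Y7}: 14 + 60 = 74  ← best
Best: vehicle 1 DC → P1 → DC = 14; vehicle 2 DC → V9 → P3 → Y1 → Y7 → DC = 60; combined 74.

Minimum combined distance: 74 m.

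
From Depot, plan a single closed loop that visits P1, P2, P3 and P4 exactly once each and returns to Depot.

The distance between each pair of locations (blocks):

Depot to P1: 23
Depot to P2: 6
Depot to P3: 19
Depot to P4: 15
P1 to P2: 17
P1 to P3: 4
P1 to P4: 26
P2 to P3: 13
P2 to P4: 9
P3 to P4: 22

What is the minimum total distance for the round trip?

There are 12 distinct closed tours to check (reversals are equivalent).
Depot-P1-P2-P3-P4-Depot: 23+17+13+22+15 = 90
Depot-P1-P2-P4-P3-Depot: 23+17+9+22+19 = 90
Depot-P1-P3-P2-P4-Depot: 23+4+13+9+15 = 64
Depot-P1-P3-P4-P2-Depot: 23+4+22+9+6 = 64
Depot-P1-P4-P2-P3-Depot: 23+26+9+13+19 = 90
Depot-P1-P4-P3-P2-Depot: 23+26+22+13+6 = 90
Depot-P2-P1-P3-P4-Depot: 6+17+4+22+15 = 64
Depot-P2-P1-P4-P3-Depot: 6+17+26+22+19 = 90
Depot-P2-P3-P1-P4-Depot: 6+13+4+26+15 = 64
Depot-P2-P4-P1-P3-Depot: 6+9+26+4+19 = 64
Depot-P3-P1-P2-P4-Depot: 19+4+17+9+15 = 64
Depot-P3-P2-P1-P4-Depot: 19+13+17+26+15 = 90
The minimum is 64.
One optimal route: Depot → P1 → P3 → P2 → P4 → Depot (or its reverse).

Shortest round trip = 64 blocks.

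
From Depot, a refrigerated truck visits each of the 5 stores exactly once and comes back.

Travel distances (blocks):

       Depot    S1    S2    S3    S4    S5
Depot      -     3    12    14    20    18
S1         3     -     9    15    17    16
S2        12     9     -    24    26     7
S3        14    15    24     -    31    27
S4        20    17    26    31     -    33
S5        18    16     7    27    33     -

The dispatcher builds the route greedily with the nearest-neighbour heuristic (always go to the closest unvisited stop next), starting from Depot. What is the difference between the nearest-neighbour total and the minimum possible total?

Excess over optimum: 3 blocks.

From Depot: S1=3, S2=12, S3=14, S5=18, S4=20 → choose S1 (3).
From S1: S2=9, S3=15, S5=16, S4=17 → choose S2 (9).
From S2: S5=7, S3=24, S4=26 → choose S5 (7).
From S5: S3=27, S4=33 → choose S3 (27).
From S3: S4=31 → choose S4 (31).
NN route Depot → S1 → S2 → S5 → S3 → S4 → Depot costs 97.
Optimal: Depot → S1 → S4 → S2 → S5 → S3 → Depot costs 94 (by enumerating all 60 distinct tours).
Excess = 97 − 94 = 3.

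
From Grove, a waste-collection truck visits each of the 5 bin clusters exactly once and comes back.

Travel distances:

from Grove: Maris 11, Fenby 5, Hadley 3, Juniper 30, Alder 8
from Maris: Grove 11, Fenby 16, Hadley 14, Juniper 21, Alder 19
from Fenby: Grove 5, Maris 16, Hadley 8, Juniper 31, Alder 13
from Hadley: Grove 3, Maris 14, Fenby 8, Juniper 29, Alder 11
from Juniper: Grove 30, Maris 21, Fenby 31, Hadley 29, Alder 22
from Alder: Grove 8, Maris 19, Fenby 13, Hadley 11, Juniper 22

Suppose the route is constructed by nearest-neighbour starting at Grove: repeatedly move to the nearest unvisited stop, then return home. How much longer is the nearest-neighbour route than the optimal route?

Excess over optimum: 16.

Grove: Hadley=3, Fenby=5, Alder=8, Maris=11, Juniper=30 ⇒ Hadley
Hadley: Fenby=8, Alder=11, Maris=14, Juniper=29 ⇒ Fenby
Fenby: Alder=13, Maris=16, Juniper=31 ⇒ Alder
Alder: Maris=19, Juniper=22 ⇒ Maris
Maris: Juniper=21 ⇒ Juniper
NN route Grove → Hadley → Fenby → Alder → Maris → Juniper → Grove costs 94.
Optimal: Grove → Maris → Juniper → Alder → Fenby → Hadley → Grove costs 78 (by enumerating all 60 distinct tours).
Excess = 94 − 78 = 16.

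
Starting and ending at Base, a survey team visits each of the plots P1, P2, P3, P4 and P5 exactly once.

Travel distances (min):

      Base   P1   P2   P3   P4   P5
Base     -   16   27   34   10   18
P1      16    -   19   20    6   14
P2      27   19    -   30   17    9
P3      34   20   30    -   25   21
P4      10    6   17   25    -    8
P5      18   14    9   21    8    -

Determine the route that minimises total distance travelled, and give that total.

With 5 stops there are 5!/2 = 60 distinct round trips (a route and its reverse cost the same).
Base-P1-P2-P3-P4-P5-Base: 16+19+30+25+8+18 = 116
Base-P1-P2-P3-P5-P4-Base: 16+19+30+21+8+10 = 104
Base-P1-P2-P4-P3-P5-Base: 16+19+17+25+21+18 = 116
Base-P1-P2-P4-P5-P3-Base: 16+19+17+8+21+34 = 115
Base-P1-P2-P5-P3-P4-Base: 16+19+9+21+25+10 = 100
Base-P1-P2-P5-P4-P3-Base: 16+19+9+8+25+34 = 111
Base-P1-P3-P2-P4-P5-Base: 16+20+30+17+8+18 = 109
Base-P1-P3-P2-P5-P4-Base: 16+20+30+9+8+10 = 93
Base-P1-P3-P4-P2-P5-Base: 16+20+25+17+9+18 = 105
Base-P1-P3-P4-P5-P2-Base: 16+20+25+8+9+27 = 105
Base-P1-P3-P5-P2-P4-Base: 16+20+21+9+17+10 = 93
Base-P1-P3-P5-P4-P2-Base: 16+20+21+8+17+27 = 109
Base-P1-P4-P2-P3-P5-Base: 16+6+17+30+21+18 = 108
Base-P1-P4-P2-P5-P3-Base: 16+6+17+9+21+34 = 103
… (46 more)
The minimum is 93.
One optimal route: Base → P1 → P3 → P2 → P5 → P4 → Base (or its reverse).

93 min — the shortest possible round trip.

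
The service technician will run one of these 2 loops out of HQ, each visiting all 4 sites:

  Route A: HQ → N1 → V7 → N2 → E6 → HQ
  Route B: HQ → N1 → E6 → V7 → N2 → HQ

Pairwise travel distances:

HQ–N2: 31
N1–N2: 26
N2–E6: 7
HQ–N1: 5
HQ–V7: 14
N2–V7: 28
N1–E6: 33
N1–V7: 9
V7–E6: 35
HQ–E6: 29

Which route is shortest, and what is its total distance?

Route A: 5 + 9 + 28 + 7 + 29 = 78
Route B: 5 + 33 + 35 + 28 + 31 = 132

78 — Route A is the shortest.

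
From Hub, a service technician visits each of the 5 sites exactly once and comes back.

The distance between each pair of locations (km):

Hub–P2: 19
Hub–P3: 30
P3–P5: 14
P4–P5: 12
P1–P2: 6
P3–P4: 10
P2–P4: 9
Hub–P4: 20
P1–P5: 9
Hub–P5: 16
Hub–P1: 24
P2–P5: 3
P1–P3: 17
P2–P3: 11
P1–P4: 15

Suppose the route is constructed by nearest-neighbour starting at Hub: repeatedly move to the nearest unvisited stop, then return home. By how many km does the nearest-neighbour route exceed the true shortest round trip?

From Hub: P5=16, P2=19, P4=20, P1=24, P3=30 → choose P5 (16).
From P5: P2=3, P1=9, P4=12, P3=14 → choose P2 (3).
From P2: P1=6, P4=9, P3=11 → choose P1 (6).
From P1: P4=15, P3=17 → choose P4 (15).
From P4: P3=10 → choose P3 (10).
NN route Hub → P5 → P2 → P1 → P4 → P3 → Hub costs 80.
Optimal: Hub → P4 → P3 → P1 → P2 → P5 → Hub costs 72 (by enumerating all 60 distinct tours).
Excess = 80 − 72 = 8.

8 km longer than the optimal tour.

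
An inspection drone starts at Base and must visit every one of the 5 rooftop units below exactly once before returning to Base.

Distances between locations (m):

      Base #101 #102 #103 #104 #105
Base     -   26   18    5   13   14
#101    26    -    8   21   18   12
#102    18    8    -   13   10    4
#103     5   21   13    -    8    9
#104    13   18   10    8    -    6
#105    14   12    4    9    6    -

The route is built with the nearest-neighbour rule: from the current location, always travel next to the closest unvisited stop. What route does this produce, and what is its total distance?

Base → [#103:5 / #104:13 / #105:14 / #102:18 / #101:26] → #103 (5)
#103 → [#104:8 / #105:9 / #102:13 / #101:21] → #104 (8)
#104 → [#105:6 / #102:10 / #101:18] → #105 (6)
#105 → [#102:4 / #101:12] → #102 (4)
#102 → [#101:8] → #101 (8)
Return #101→Base: 26.
Total = 5 + 8 + 6 + 4 + 8 + 26 = 57.

57 m along Base → #103 → #104 → #105 → #102 → #101 → Base.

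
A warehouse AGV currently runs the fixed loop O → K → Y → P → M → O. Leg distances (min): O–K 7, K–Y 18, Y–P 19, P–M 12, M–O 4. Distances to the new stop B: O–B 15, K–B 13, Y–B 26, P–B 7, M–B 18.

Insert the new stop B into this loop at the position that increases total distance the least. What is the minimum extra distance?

Adding 13 min by placing B on the P–M leg.

Insertion cost between consecutive stops i–j is d(i,B) + d(B,j) − d(i,j):
  between O and K: 15 + 13 − 7 = 21
  between K and Y: 13 + 26 − 18 = 21
  between Y and P: 26 + 7 − 19 = 14
  between P and M: 7 + 18 − 12 = 13
  between M and O: 18 + 15 − 4 = 29
Cheapest insertion is between P and M, adding 13.
New total = 60 + 13 = 73.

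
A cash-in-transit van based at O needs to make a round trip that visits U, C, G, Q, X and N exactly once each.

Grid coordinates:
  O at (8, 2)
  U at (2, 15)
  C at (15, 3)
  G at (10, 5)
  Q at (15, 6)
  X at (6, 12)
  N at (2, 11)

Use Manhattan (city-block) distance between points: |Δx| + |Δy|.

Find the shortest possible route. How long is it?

Minimum total distance: 54.

There are 360 distinct closed tours to check (reversals are equivalent).
O-U-C-G-Q-X-N-O: 19+25+7+6+15+5+15 = 92
O-U-C-G-Q-N-X-O: 19+25+7+6+18+5+12 = 92
O-U-C-G-X-Q-N-O: 19+25+7+11+15+18+15 = 110
O-U-C-G-X-N-Q-O: 19+25+7+11+5+18+11 = 96
O-U-C-G-N-Q-X-O: 19+25+7+14+18+15+12 = 110
O-U-C-G-N-X-Q-O: 19+25+7+14+5+15+11 = 96
O-U-C-Q-G-X-N-O: 19+25+3+6+11+5+15 = 84
O-U-C-Q-G-N-X-O: 19+25+3+6+14+5+12 = 84
… (352 more)
O-C-Q-G-X-U-N-O: 8+3+6+11+7+4+15 = 54  ← best
The minimum is 54.
One optimal route: O → C → Q → G → X → U → N → O (or its reverse).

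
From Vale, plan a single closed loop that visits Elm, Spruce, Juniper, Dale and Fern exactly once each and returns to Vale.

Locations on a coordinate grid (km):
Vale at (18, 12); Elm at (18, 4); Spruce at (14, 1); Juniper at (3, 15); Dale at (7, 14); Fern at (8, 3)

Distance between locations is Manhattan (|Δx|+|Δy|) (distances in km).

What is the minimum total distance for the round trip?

Vale→Elm→Spruce→Juniper→Dale→Fern→Vale: 8+7+25+5+12+19 = 76
Vale→Elm→Spruce→Juniper→Fern→Dale→Vale: 8+7+25+17+12+13 = 82
Vale→Elm→Spruce→Dale→Juniper→Fern→Vale: 8+7+20+5+17+19 = 76
Vale→Elm→Spruce→Dale→Fern→Juniper→Vale: 8+7+20+12+17+18 = 82
Vale→Elm→Spruce→Fern→Juniper→Dale→Vale: 8+7+8+17+5+13 = 58
Vale→Elm→Spruce→Fern→Dale→Juniper→Vale: 8+7+8+12+5+18 = 58
Vale→Elm→Juniper→Spruce→Dale→Fern→Vale: 8+26+25+20+12+19 = 110
Vale→Elm→Juniper→Spruce→Fern→Dale→Vale: 8+26+25+8+12+13 = 92
Vale→Elm→Juniper→Dale→Spruce→Fern→Vale: 8+26+5+20+8+19 = 86
Vale→Elm→Juniper→Dale→Fern→Spruce→Vale: 8+26+5+12+8+15 = 74
Vale→Elm→Juniper→Fern→Spruce→Dale→Vale: 8+26+17+8+20+13 = 92
Vale→Elm→Juniper→Fern→Dale→Spruce→Vale: 8+26+17+12+20+15 = 98
Vale→Elm→Dale→Spruce→Juniper→Fern→Vale: 8+21+20+25+17+19 = 110
Vale→Elm→Dale→Spruce→Fern→Juniper→Vale: 8+21+20+8+17+18 = 92
… (46 more)
The minimum is 58.
One optimal route: Vale → Elm → Spruce → Fern → Juniper → Dale → Vale (or its reverse).

58 km — the shortest possible round trip.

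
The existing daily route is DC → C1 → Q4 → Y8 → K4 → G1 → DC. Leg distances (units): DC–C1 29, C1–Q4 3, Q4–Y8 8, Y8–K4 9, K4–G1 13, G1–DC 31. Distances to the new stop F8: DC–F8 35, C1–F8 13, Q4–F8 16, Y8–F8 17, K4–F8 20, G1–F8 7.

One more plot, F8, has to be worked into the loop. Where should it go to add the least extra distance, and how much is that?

Insertion cost between consecutive stops i–j is d(i,F8) + d(F8,j) − d(i,j):
  between DC and C1: 35 + 13 − 29 = 19
  between C1 and Q4: 13 + 16 − 3 = 26
  between Q4 and Y8: 16 + 17 − 8 = 25
  between Y8 and K4: 17 + 20 − 9 = 28
  between K4 and G1: 20 + 7 − 13 = 14
  between G1 and DC: 7 + 35 − 31 = 11
Cheapest insertion is between G1 and DC, adding 11.
New total = 93 + 11 = 104.

Adding 11 by placing F8 on the G1–DC leg.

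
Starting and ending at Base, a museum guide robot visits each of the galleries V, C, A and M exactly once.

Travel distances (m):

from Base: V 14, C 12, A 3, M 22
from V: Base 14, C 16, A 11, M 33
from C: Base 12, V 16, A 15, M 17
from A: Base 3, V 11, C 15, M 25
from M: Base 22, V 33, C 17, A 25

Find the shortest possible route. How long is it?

Shortest round trip = 69 m.

There are 12 distinct closed tours to check (reversals are equivalent).
Base→V→C→A→M→Base: 14+16+15+25+22 = 92
Base→V→C→M→A→Base: 14+16+17+25+3 = 75
Base→V→A→C→M→Base: 14+11+15+17+22 = 79
Base→V→A→M→C→Base: 14+11+25+17+12 = 79
Base→V→M→C→A→Base: 14+33+17+15+3 = 82
Base→V→M→A→C→Base: 14+33+25+15+12 = 99
Base→C→V→A→M→Base: 12+16+11+25+22 = 86
Base→C→V→M→A→Base: 12+16+33+25+3 = 89
Base→C→A→V→M→Base: 12+15+11+33+22 = 93
Base→C→M→V→A→Base: 12+17+33+11+3 = 76
Base→A→V→C→M→Base: 3+11+16+17+22 = 69
Base→A→C→V→M→Base: 3+15+16+33+22 = 89
The minimum is 69.
One optimal route: Base → A → V → C → M → Base (or its reverse).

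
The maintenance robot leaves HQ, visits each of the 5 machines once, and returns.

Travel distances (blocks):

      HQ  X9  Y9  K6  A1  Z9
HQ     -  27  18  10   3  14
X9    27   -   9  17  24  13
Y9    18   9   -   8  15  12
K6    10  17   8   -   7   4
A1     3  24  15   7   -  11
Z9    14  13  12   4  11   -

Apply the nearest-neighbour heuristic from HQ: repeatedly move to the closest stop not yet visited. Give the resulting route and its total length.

From HQ: distances to unvisited — A1=3, K6=10, Z9=14, Y9=18, X9=27. Nearest is A1 (3).
From A1: distances to unvisited — K6=7, Z9=11, Y9=15, X9=24. Nearest is K6 (7).
From K6: distances to unvisited — Z9=4, Y9=8, X9=17. Nearest is Z9 (4).
From Z9: distances to unvisited — Y9=12, X9=13. Nearest is Y9 (12).
From Y9: distances to unvisited — X9=9. Nearest is X9 (9).
Return X9→HQ: 27.
Total = 3 + 7 + 4 + 12 + 9 + 27 = 62.

62 blocks along HQ → A1 → K6 → Z9 → Y9 → X9 → HQ.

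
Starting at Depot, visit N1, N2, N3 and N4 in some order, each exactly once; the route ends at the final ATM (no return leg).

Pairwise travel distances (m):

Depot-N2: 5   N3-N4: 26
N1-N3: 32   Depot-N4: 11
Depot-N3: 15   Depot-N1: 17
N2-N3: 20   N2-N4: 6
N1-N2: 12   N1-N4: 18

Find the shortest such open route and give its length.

Shortest open route: 59 m.

There are 4! = 24 possible orderings.
Depot → N1 → N2 → N3 → N4: 17+12+20+26 = 75
Depot → N1 → N2 → N4 → N3: 17+12+6+26 = 61
Depot → N1 → N3 → N2 → N4: 17+32+20+6 = 75
Depot → N1 → N3 → N4 → N2: 17+32+26+6 = 81
Depot → N1 → N4 → N2 → N3: 17+18+6+20 = 61
Depot → N1 → N4 → N3 → N2: 17+18+26+20 = 81
Depot → N2 → N1 → N3 → N4: 5+12+32+26 = 75
Depot → N2 → N1 → N4 → N3: 5+12+18+26 = 61
Depot → N2 → N3 → N1 → N4: 5+20+32+18 = 75
Depot → N2 → N3 → N4 → N1: 5+20+26+18 = 69
Depot → N2 → N4 → N1 → N3: 5+6+18+32 = 61
Depot → N2 → N4 → N3 → N1: 5+6+26+32 = 69
Depot → N3 → N1 → N2 → N4: 15+32+12+6 = 65
Depot → N3 → N1 → N4 → N2: 15+32+18+6 = 71
… (10 more)
Depot → N3 → N2 → N4 → N1: 15+20+6+18 = 59  ← best
The minimum is 59.
One shortest path: Depot → N3 → N2 → N4 → N1.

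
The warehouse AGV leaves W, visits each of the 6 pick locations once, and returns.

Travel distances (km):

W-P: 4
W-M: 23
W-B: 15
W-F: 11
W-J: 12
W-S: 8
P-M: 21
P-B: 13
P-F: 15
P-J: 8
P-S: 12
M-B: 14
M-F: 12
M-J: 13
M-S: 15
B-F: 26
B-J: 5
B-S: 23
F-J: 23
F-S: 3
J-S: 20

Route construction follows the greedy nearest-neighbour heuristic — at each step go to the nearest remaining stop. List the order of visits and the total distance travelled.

From W: distances to unvisited — P=4, S=8, F=11, J=12, B=15, M=23. Nearest is P (4).
From P: distances to unvisited — J=8, S=12, B=13, F=15, M=21. Nearest is J (8).
From J: distances to unvisited — B=5, M=13, S=20, F=23. Nearest is B (5).
From B: distances to unvisited — M=14, S=23, F=26. Nearest is M (14).
From M: distances to unvisited — F=12, S=15. Nearest is F (12).
From F: distances to unvisited — S=3. Nearest is S (3).
Return S→W: 8.
Total = 4 + 8 + 5 + 14 + 12 + 3 + 8 = 54.

Nearest-neighbour total = 54 km; route W → P → J → B → M → F → S → W.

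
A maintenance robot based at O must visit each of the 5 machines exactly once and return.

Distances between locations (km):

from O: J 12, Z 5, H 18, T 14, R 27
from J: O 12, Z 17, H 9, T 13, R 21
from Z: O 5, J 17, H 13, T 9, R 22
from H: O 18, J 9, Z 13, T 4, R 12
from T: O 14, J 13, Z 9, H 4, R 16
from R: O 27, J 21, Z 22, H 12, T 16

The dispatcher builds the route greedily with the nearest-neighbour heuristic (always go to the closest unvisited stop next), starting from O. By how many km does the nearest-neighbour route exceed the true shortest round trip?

O: Z=5, J=12, T=14, H=18, R=27 ⇒ Z
Z: T=9, H=13, J=17, R=22 ⇒ T
T: H=4, J=13, R=16 ⇒ H
H: J=9, R=12 ⇒ J
J: R=21 ⇒ R
NN route O → Z → T → H → J → R → O costs 75.
Optimal: O → J → H → R → T → Z → O costs 63 (by enumerating all 60 distinct tours).
Excess = 75 − 63 = 12.

The nearest-neighbour route is 12 km longer than optimal.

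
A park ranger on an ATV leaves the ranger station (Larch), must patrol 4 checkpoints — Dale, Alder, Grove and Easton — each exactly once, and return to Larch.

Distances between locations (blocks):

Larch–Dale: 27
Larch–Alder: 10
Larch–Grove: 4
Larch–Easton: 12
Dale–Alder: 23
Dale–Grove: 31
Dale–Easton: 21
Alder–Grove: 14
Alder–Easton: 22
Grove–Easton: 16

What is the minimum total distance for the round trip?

With 4 stops there are 4!/2 = 12 distinct round trips (a route and its reverse cost the same).
Larch-Dale-Alder-Grove-Easton-Larch: 27+23+14+16+12 = 92
Larch-Dale-Alder-Easton-Grove-Larch: 27+23+22+16+4 = 92
Larch-Dale-Grove-Alder-Easton-Larch: 27+31+14+22+12 = 106
Larch-Dale-Grove-Easton-Alder-Larch: 27+31+16+22+10 = 106
Larch-Dale-Easton-Alder-Grove-Larch: 27+21+22+14+4 = 88
Larch-Dale-Easton-Grove-Alder-Larch: 27+21+16+14+10 = 88
Larch-Alder-Dale-Grove-Easton-Larch: 10+23+31+16+12 = 92
Larch-Alder-Dale-Easton-Grove-Larch: 10+23+21+16+4 = 74
Larch-Alder-Grove-Dale-Easton-Larch: 10+14+31+21+12 = 88
Larch-Alder-Easton-Dale-Grove-Larch: 10+22+21+31+4 = 88
Larch-Grove-Dale-Alder-Easton-Larch: 4+31+23+22+12 = 92
Larch-Grove-Alder-Dale-Easton-Larch: 4+14+23+21+12 = 74
The minimum is 74.
One optimal route: Larch → Alder → Dale → Easton → Grove → Larch (or its reverse).

Shortest round trip = 74 blocks.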